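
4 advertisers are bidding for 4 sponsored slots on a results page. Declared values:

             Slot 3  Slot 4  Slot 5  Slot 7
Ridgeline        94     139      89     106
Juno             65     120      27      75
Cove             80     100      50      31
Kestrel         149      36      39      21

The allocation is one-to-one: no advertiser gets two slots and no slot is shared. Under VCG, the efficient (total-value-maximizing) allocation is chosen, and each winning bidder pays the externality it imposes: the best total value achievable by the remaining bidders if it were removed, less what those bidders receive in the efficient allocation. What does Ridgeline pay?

Efficient allocation: Ridgeline→Slot 7 ($106), Juno→Slot 4 ($120), Cove→Slot 5 ($50), Kestrel→Slot 3 ($149); total welfare W = $425.
Ridgeline receives Slot 7 at value $106, so the others get W − 106 = $319.
Without Ridgeline: best allocation of the remaining 3 bidders over all 4 slots is Juno→Slot 7 ($75), Cove→Slot 4 ($100), Kestrel→Slot 3 ($149), total $324.
VCG payment = (others' best without Ridgeline) − (others' welfare with Ridgeline) = 324 − 319 = $5.

Ridgeline pays $5.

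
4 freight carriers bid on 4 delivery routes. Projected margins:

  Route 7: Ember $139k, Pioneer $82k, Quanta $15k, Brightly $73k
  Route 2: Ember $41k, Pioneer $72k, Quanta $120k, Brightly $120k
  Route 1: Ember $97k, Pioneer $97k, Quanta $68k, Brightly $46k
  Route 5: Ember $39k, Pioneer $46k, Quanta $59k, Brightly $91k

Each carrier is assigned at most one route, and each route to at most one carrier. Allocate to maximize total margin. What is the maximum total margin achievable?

Max total: $447k

Optimal: Ember→Route 7 ($139k), Pioneer→Route 1 ($97k), Quanta→Route 2 ($120k), Brightly→Route 5 ($91k) — total 139+97+120+91 = $447k.
Next-best assignment: Ember→Route 7, Pioneer→Route 1, Quanta→Route 5, Brightly→Route 2 = $415k.
Checked against all permutations: $447k is optimal.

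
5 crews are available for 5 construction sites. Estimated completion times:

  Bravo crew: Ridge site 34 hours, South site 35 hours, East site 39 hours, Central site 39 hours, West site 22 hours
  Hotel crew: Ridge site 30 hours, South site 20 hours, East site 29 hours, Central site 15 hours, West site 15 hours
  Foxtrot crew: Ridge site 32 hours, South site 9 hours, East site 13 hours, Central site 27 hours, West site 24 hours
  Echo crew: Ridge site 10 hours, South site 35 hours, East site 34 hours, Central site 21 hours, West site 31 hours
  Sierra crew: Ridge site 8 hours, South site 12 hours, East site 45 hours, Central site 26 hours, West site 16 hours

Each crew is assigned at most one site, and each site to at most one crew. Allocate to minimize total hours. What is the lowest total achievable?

Minimum total: 72 hours

Optimal: Bravo crew→West site (22 hours), Hotel crew→Central site (15 hours), Foxtrot crew→East site (13 hours), Echo crew→Ridge site (10 hours), Sierra crew→South site (12 hours) — total 22+15+13+10+12 = 72 hours.
Row-greedy (each crew in turn takes its cheapest remaining site) gives 101 hours, worse by 29.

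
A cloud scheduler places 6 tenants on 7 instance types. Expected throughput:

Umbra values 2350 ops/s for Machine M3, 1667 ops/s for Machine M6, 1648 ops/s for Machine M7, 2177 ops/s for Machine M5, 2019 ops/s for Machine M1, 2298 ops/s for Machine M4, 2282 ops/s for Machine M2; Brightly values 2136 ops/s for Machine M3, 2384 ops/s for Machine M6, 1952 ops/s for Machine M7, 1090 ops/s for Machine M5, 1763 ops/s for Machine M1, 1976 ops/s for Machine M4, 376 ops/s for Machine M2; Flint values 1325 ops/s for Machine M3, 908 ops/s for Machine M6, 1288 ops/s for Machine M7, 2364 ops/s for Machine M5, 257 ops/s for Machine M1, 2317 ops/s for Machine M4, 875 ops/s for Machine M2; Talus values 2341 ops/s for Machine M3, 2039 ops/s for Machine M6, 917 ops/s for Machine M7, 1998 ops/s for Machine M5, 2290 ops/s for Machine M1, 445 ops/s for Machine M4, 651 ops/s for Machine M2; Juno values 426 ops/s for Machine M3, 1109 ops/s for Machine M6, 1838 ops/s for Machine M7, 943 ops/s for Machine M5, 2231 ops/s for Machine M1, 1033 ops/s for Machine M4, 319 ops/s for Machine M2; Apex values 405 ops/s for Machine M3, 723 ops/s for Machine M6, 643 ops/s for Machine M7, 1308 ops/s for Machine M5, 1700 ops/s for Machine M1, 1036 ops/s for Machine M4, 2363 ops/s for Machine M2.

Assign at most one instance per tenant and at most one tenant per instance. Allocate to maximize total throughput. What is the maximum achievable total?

Max total: 13981 ops/s

Optimal: Umbra→Machine M4 (2298 ops/s), Brightly→Machine M6 (2384 ops/s), Flint→Machine M5 (2364 ops/s), Talus→Machine M3 (2341 ops/s), Juno→Machine M1 (2231 ops/s), Apex→Machine M2 (2363 ops/s) — total 2298+2384+2364+2341+2231+2363 = 13981 ops/s.
Max-entry greedy (repeatedly take the single best remaining cell) gives 13589 ops/s, worse by 392.
Checked against all permutations: 13981 ops/s is optimal.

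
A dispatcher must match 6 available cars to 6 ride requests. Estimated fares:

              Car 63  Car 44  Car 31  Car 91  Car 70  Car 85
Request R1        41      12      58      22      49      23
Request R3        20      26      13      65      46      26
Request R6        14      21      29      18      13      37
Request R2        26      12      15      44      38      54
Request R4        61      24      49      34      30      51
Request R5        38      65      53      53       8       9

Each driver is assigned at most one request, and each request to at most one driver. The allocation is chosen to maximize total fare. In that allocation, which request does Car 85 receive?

Treat this as an assignment problem: match each driver to one request.
Optimal: Car 63→Request R4 ($61), Car 44→Request R5 ($65), Car 31→Request R1 ($58), Car 91→Request R3 ($65), Car 70→Request R2 ($38), Car 85→Request R6 ($37) — total 61+65+58+65+38+37 = $324.
Max-entry greedy (repeatedly take the single best remaining cell) gives $316, worse by 8.
Car 85's own top request is Request R2 ($54), but forcing Car 85→Request R2 and reassigning the rest optimally gives only $323 — worse by 1.

Car 85 receives Request R6.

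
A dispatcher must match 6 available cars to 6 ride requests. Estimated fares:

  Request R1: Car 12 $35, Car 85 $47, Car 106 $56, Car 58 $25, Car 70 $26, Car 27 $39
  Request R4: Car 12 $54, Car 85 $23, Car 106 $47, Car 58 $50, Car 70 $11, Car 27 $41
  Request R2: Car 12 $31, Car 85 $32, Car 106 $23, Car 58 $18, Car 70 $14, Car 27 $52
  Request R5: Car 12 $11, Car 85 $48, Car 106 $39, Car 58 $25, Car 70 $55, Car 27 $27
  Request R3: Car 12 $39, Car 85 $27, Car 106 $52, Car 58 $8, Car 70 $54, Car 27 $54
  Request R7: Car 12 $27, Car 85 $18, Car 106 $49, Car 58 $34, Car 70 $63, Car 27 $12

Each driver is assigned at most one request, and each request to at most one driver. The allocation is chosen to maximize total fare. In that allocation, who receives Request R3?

Optimal: Car 12→Request R3 ($39), Car 85→Request R5 ($48), Car 106→Request R1 ($56), Car 58→Request R4 ($50), Car 70→Request R7 ($63), Car 27→Request R2 ($52) — total 39+48+56+50+63+52 = $308.
Max-entry greedy (repeatedly take the single best remaining cell) gives $293, worse by 15.
Next-best assignment: Car 12→Request R2, Car 85→Request R5, Car 106→Request R1, Car 58→Request R4, Car 70→Request R7, Car 27→Request R3 = $302.
Car 12's own top request is Request R4 ($54), but forcing Car 12→Request R4 and reassigning the rest optimally gives only $298 — worse by 10.

Car 12 receives Request R3.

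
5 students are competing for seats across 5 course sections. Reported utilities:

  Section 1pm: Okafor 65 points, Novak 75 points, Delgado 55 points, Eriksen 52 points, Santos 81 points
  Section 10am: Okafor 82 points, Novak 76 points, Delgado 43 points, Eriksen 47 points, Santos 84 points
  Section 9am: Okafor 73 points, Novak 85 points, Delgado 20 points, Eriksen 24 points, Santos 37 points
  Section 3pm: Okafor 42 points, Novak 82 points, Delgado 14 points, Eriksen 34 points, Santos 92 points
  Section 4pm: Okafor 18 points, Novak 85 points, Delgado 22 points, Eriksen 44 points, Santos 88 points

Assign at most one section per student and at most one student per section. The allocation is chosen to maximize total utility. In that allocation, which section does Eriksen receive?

Eriksen receives Section 4pm.

Optimal: Okafor→Section 10am (82 points), Novak→Section 9am (85 points), Delgado→Section 1pm (55 points), Eriksen→Section 4pm (44 points), Santos→Section 3pm (92 points) — total 82+85+55+44+92 = 358 points.
Column-greedy (each section in turn goes to its best remaining student) gives 304 points, worse by 54.
Next-best assignment: Okafor→Section 9am, Novak→Section 4pm, Delgado→Section 1pm, Eriksen→Section 10am, Santos→Section 3pm = 352 points.
Swapping Eriksen↔Delgado (Eriksen→Section 1pm 52 points, Delgado→Section 4pm 22 points) loses 25.
Eriksen's own top section is Section 1pm (52 points), but forcing Eriksen→Section 1pm and reassigning the rest optimally gives only 345 points — worse by 13.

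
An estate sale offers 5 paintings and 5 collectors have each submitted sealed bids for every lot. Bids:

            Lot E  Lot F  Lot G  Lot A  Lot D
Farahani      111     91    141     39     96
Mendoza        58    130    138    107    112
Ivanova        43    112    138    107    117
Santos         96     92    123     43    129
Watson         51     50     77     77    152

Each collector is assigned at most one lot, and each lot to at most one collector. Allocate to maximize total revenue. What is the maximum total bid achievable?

Maximum total: $626

This is a one-to-one assignment (maximum-weight bipartite matching).
Optimal: Farahani→Lot G ($141), Mendoza→Lot F ($130), Ivanova→Lot A ($107), Santos→Lot E ($96), Watson→Lot D ($152) — total 141+130+107+96+152 = $626.
Column-greedy (each lot in turn goes to its best remaining collector) gives $585, worse by 41.
Swapping Watson↔Ivanova (Watson→Lot A $77, Ivanova→Lot D $117) loses 65.
Every other assignment is strictly worse.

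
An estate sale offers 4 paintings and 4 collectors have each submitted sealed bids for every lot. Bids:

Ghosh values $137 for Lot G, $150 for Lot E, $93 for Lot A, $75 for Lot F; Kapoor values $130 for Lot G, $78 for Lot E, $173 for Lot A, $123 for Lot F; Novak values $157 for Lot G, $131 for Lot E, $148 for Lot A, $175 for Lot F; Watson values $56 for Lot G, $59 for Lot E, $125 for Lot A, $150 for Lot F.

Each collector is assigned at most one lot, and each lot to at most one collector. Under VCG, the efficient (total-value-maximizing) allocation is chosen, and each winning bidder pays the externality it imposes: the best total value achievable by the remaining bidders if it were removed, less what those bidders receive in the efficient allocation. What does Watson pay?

Efficient allocation: Ghosh→Lot E ($150), Kapoor→Lot A ($173), Novak→Lot G ($157), Watson→Lot F ($150); total welfare W = $630.
Watson receives Lot F at value $150, so the others get W − 150 = $480.
Without Watson: best allocation of the remaining 3 bidders over all 4 lots is Ghosh→Lot E ($150), Kapoor→Lot A ($173), Novak→Lot F ($175), total $498.
VCG payment = (others' best without Watson) − (others' welfare with Watson) = 498 − 480 = $18.

Watson pays $18.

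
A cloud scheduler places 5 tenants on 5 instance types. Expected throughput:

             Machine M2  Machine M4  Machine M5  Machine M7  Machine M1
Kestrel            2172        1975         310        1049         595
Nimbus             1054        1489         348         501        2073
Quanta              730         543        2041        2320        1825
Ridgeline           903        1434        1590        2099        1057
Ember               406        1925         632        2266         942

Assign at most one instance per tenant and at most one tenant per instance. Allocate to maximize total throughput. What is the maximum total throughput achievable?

This is the linear assignment problem.
Optimal: Kestrel→Machine M2 (2172 ops/s), Nimbus→Machine M1 (2073 ops/s), Quanta→Machine M5 (2041 ops/s), Ridgeline→Machine M7 (2099 ops/s), Ember→Machine M4 (1925 ops/s) — total 2172+2073+2041+2099+1925 = 10310 ops/s.
Row-greedy (each tenant in turn takes its best remaining instance) gives 10080 ops/s, worse by 230.
Swapping Kestrel↔Nimbus (Kestrel→Machine M1 595 ops/s, Nimbus→Machine M2 1054 ops/s) loses 2596.
No other one-to-one assignment exceeds 10310 ops/s.

Max total: 10310 ops/s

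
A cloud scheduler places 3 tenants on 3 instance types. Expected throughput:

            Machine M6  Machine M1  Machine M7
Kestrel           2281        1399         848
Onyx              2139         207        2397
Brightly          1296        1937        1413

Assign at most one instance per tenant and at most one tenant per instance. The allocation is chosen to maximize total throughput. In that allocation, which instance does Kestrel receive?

Optimal: Kestrel→Machine M6 (2281 ops/s), Onyx→Machine M7 (2397 ops/s), Brightly→Machine M1 (1937 ops/s) — total 2281+2397+1937 = 6615 ops/s.
Next-best assignment: Kestrel→Machine M1, Onyx→Machine M7, Brightly→Machine M6 = 5092 ops/s.
Swapping Kestrel↔Onyx (Kestrel→Machine M7 848 ops/s, Onyx→Machine M6 2139 ops/s) loses 1691.
Checked against all permutations: 6615 ops/s is optimal.

Kestrel receives Machine M6.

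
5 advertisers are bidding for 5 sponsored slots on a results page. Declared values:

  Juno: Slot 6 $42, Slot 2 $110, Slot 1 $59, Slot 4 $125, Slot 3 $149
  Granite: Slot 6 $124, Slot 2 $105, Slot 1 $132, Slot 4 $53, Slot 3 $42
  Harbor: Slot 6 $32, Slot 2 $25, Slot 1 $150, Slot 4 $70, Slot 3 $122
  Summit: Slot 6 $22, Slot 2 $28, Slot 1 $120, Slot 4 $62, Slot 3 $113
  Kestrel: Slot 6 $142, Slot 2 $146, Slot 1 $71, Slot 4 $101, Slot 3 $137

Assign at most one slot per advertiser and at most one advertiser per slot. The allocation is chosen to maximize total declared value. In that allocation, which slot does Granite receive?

This is a one-to-one assignment (maximum-weight bipartite matching).
Optimal: Juno→Slot 4 ($125), Granite→Slot 6 ($124), Harbor→Slot 1 ($150), Summit→Slot 3 ($113), Kestrel→Slot 2 ($146) — total 125+124+150+113+146 = $658.
Max-entry greedy (repeatedly take the single best remaining cell) gives $631, worse by 27.
Granite's own top slot is Slot 1 ($132), but forcing Granite→Slot 1 and reassigning the rest optimally gives only $568 — worse by 90.

Granite receives Slot 6.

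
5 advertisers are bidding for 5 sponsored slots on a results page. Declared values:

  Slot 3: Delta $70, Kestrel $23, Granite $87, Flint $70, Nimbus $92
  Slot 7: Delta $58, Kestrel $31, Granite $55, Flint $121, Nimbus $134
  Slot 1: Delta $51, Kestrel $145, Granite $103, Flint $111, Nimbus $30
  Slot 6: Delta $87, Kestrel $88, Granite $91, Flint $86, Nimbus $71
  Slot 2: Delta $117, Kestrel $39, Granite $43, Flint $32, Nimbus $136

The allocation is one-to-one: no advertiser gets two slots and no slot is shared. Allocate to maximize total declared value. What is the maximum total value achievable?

Treat this as an assignment problem: match each advertiser to one slot.
Optimal: Delta→Slot 6 ($87), Kestrel→Slot 1 ($145), Granite→Slot 3 ($87), Flint→Slot 7 ($121), Nimbus→Slot 2 ($136) — total 87+145+87+121+136 = $576.
Row-greedy (each advertiser in turn takes its best remaining slot) gives $566, worse by 10.
Next-best assignment: Delta→Slot 2, Kestrel→Slot 1, Granite→Slot 3, Flint→Slot 6, Nimbus→Slot 7 = $569.
Every other assignment is strictly worse.

Maximum total: $576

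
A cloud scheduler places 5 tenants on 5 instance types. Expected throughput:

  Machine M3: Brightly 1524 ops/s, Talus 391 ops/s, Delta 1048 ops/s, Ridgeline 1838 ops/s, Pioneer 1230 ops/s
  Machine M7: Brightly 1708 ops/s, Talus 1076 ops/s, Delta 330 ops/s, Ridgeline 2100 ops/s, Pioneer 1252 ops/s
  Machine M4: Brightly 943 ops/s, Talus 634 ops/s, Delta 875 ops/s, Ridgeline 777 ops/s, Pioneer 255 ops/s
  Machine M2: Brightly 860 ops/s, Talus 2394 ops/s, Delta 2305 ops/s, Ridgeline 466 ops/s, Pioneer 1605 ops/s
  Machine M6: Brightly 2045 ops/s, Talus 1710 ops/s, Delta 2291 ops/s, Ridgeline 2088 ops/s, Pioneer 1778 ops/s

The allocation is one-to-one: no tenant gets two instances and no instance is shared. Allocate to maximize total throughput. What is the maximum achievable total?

Maximum total: 8958 ops/s

Optimal: Brightly→Machine M4 (943 ops/s), Talus→Machine M2 (2394 ops/s), Delta→Machine M6 (2291 ops/s), Ridgeline→Machine M7 (2100 ops/s), Pioneer→Machine M3 (1230 ops/s) — total 943+2394+2291+2100+1230 = 8958 ops/s.
Row-greedy (each tenant in turn takes its best remaining instance) gives 7842 ops/s, worse by 1116.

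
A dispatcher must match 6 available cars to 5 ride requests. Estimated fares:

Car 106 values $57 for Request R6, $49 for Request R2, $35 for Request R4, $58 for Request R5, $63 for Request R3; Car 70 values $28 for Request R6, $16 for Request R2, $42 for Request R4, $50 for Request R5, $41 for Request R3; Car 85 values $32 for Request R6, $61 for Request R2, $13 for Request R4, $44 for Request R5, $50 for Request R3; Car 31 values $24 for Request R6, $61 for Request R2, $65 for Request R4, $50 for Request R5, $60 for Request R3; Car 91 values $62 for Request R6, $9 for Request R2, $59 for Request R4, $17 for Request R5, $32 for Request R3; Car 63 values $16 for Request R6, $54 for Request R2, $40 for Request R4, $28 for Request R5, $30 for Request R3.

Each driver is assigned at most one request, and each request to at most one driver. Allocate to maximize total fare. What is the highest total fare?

This is the linear assignment problem.
Optimal: Car 91→Request R6 ($62), Car 85→Request R2 ($61), Car 31→Request R4 ($65), Car 70→Request R5 ($50), Car 106→Request R3 ($63) — total 62+61+65+50+63 = $301.
Column-greedy (each request in turn goes to its best remaining driver) gives $287, worse by 14.
Checked against all permutations: $301 is optimal.

Maximum total: $301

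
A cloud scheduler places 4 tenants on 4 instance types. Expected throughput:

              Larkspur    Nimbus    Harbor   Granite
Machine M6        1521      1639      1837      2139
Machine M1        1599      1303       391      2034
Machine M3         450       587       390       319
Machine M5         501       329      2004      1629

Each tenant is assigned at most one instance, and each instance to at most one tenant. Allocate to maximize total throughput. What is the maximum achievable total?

This is the linear assignment problem.
Optimal: Larkspur→Machine M1 (1599 ops/s), Nimbus→Machine M3 (587 ops/s), Harbor→Machine M5 (2004 ops/s), Granite→Machine M6 (2139 ops/s) — total 1599+587+2004+2139 = 6329 ops/s.
Row-greedy (each tenant in turn takes its best remaining instance) gives 5561 ops/s, worse by 768.
Swapping Nimbus↔Larkspur (Nimbus→Machine M1 1303 ops/s, Larkspur→Machine M3 450 ops/s) loses 433.
Checked against all permutations: 6329 ops/s is optimal.

Max total: 6329 ops/s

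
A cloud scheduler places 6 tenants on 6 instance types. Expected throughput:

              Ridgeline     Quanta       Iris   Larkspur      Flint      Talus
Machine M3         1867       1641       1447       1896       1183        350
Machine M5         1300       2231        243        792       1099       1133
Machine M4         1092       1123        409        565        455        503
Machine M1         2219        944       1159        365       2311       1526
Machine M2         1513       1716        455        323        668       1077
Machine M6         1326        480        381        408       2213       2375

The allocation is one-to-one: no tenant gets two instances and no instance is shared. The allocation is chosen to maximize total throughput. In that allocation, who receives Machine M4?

Iris receives Machine M4.

Optimal: Ridgeline→Machine M2 (1513 ops/s), Quanta→Machine M5 (2231 ops/s), Iris→Machine M4 (409 ops/s), Larkspur→Machine M3 (1896 ops/s), Flint→Machine M1 (2311 ops/s), Talus→Machine M6 (2375 ops/s) — total 1513+2231+409+1896+2311+2375 = 10735 ops/s.
Row-greedy (each tenant in turn takes its best remaining instance) gives 9752 ops/s, worse by 983.
Swapping Larkspur↔Iris (Larkspur→Machine M4 565 ops/s, Iris→Machine M3 1447 ops/s) loses 293.
Checked against all permutations: 10735 ops/s is optimal.
Iris's own top instance is Machine M3 (1447 ops/s), but forcing Iris→Machine M3 and reassigning the rest optimally gives only 10442 ops/s — worse by 293.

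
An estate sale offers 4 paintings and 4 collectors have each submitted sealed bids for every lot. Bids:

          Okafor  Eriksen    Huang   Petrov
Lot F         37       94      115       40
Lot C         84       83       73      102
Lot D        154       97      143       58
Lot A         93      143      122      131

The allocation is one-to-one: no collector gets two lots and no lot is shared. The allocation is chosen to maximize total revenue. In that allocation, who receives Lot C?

Petrov receives Lot C.

This is a one-to-one assignment (maximum-weight bipartite matching).
Optimal: Okafor→Lot D ($154), Eriksen→Lot A ($143), Huang→Lot F ($115), Petrov→Lot C ($102) — total 154+143+115+102 = $514.
Petrov's own top lot is Lot A ($131), but forcing Petrov→Lot A and reassigning the rest optimally gives only $483 — worse by 31.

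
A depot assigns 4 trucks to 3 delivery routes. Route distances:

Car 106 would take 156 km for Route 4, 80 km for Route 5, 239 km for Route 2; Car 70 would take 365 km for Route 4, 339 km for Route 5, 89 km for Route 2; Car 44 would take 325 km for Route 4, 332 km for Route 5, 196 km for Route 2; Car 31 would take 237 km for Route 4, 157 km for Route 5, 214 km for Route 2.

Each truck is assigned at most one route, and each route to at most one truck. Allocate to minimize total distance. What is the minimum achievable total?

Optimal: Car 106→Route 4 (156 km), Car 31→Route 5 (157 km), Car 70→Route 2 (89 km) — total 156+157+89 = 402 km.
Row-greedy (each truck in turn takes its cheapest remaining route) gives 494 km, worse by 92.
Next-best assignment: Car 31→Route 4, Car 106→Route 5, Car 70→Route 2 = 406 km.
Checked against all permutations: 402 km is optimal.

Minimum total: 402 km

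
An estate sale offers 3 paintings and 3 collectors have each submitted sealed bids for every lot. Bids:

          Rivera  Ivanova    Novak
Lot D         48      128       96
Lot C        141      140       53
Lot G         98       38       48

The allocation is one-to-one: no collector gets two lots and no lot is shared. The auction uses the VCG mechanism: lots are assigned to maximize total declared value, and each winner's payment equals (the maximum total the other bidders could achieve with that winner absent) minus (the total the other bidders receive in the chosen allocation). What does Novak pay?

Novak pays $31.

Efficient allocation: Rivera→Lot G ($98), Ivanova→Lot C ($140), Novak→Lot D ($96); total welfare W = $334.
Novak receives Lot D at value $96, so the others get W − 96 = $238.
Without Novak: best allocation of the remaining 2 bidders over all 3 lots is Rivera→Lot C ($141), Ivanova→Lot D ($128), total $269.
VCG payment = (others' best without Novak) − (others' welfare with Novak) = 269 − 238 = $31.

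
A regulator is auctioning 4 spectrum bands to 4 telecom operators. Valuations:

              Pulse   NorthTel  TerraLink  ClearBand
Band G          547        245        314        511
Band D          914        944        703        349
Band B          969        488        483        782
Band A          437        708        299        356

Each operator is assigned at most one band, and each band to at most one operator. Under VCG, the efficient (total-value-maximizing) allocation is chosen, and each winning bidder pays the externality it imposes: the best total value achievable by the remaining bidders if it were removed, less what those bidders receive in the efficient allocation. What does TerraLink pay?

TerraLink pays $236M.

Efficient allocation: Pulse→Band B ($969M), NorthTel→Band A ($708M), TerraLink→Band D ($703M), ClearBand→Band G ($511M); total welfare W = $2891M.
TerraLink receives Band D at value $703M, so the others get W − 703 = $2188M.
Without TerraLink: best allocation of the remaining 3 bidders over all 4 bands is Pulse→Band B ($969M), NorthTel→Band D ($944M), ClearBand→Band G ($511M), total $2424M.
VCG payment = (others' best without TerraLink) − (others' welfare with TerraLink) = 2424 − 2188 = $236M.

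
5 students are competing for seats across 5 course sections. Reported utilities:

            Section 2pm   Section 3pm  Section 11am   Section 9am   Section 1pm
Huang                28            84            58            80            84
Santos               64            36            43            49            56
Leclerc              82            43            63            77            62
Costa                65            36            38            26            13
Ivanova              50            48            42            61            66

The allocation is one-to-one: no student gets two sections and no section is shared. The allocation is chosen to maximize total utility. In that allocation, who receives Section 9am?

Leclerc receives Section 9am.

Optimal: Huang→Section 3pm (84 points), Santos→Section 11am (43 points), Leclerc→Section 9am (77 points), Costa→Section 2pm (65 points), Ivanova→Section 1pm (66 points) — total 84+43+77+65+66 = 335 points.
Column-greedy (each section in turn goes to its best remaining student) gives 283 points, worse by 52.
Leclerc's own top section is Section 2pm (82 points), but forcing Leclerc→Section 2pm and reassigning the rest optimally gives only 321 points — worse by 14.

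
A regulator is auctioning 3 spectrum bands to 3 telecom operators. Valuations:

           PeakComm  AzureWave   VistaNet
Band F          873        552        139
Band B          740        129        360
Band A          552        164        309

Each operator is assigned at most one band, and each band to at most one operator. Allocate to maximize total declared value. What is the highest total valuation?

Max total: $1601M

This is a one-to-one assignment (maximum-weight bipartite matching).
Optimal: PeakComm→Band B ($740M), AzureWave→Band F ($552M), VistaNet→Band A ($309M) — total 740+552+309 = $1601M.
Column-greedy (each band in turn goes to its best remaining operator) gives $1397M, worse by 204.
Next-best assignment: PeakComm→Band A, AzureWave→Band F, VistaNet→Band B = $1464M.
No other one-to-one assignment exceeds $1601M.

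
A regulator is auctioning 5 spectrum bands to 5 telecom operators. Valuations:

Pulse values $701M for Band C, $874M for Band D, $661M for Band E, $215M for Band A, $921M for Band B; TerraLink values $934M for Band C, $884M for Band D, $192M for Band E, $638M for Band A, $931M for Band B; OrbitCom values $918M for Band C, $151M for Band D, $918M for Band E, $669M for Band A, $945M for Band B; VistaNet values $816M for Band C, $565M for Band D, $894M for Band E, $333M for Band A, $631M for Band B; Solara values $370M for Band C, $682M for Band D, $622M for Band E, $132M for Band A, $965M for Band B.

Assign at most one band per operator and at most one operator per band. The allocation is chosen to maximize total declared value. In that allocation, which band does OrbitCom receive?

OrbitCom receives Band A.

Optimal: Pulse→Band D ($874M), TerraLink→Band C ($934M), OrbitCom→Band A ($669M), VistaNet→Band E ($894M), Solara→Band B ($965M) — total 874+934+669+894+965 = $4336M.
Row-greedy (each operator in turn takes its best remaining band) gives $3470M, worse by 866.
OrbitCom's own top band is Band B ($945M), but forcing OrbitCom→Band B and reassigning the rest optimally gives only $3895M — worse by 441.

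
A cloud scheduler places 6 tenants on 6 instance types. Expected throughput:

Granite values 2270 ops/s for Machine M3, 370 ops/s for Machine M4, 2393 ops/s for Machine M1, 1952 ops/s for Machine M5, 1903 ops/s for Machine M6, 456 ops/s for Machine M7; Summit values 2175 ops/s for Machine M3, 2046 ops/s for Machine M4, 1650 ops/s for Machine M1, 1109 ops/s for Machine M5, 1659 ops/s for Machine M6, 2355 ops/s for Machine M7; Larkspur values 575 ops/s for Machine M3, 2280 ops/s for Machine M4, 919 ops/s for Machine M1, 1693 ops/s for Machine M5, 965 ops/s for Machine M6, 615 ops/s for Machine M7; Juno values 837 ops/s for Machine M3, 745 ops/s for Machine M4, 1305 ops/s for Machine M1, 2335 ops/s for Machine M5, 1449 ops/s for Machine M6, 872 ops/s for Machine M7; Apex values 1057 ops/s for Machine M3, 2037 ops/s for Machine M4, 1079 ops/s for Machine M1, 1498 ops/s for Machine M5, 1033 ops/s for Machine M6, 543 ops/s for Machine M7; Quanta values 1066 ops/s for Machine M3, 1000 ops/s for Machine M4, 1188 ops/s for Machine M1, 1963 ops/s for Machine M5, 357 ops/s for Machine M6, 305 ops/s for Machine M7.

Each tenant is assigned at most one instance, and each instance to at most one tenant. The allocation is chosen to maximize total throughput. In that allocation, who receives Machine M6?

Juno receives Machine M6.

Optimal: Granite→Machine M1 (2393 ops/s), Summit→Machine M7 (2355 ops/s), Larkspur→Machine M4 (2280 ops/s), Juno→Machine M6 (1449 ops/s), Apex→Machine M3 (1057 ops/s), Quanta→Machine M5 (1963 ops/s) — total 2393+2355+2280+1449+1057+1963 = 11497 ops/s.
Swapping Juno↔Larkspur (Juno→Machine M4 745 ops/s, Larkspur→Machine M6 965 ops/s) loses 2019.
Juno's own top instance is Machine M5 (2335 ops/s), but forcing Juno→Machine M5 and reassigning the rest optimally gives only 11462 ops/s — worse by 35.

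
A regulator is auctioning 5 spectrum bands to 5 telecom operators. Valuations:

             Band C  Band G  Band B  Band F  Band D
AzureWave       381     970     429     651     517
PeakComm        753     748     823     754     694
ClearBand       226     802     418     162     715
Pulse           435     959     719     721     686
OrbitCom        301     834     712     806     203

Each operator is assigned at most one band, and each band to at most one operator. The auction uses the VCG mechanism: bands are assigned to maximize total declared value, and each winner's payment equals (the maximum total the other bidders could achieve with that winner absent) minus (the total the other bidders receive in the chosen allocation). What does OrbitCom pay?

Efficient allocation: AzureWave→Band G ($970M), PeakComm→Band C ($753M), ClearBand→Band D ($715M), Pulse→Band B ($719M), OrbitCom→Band F ($806M); total welfare W = $3963M.
OrbitCom receives Band F at value $806M, so the others get W − 806 = $3157M.
Without OrbitCom: best allocation of the remaining 4 bidders over all 5 bands is AzureWave→Band G ($970M), PeakComm→Band B ($823M), ClearBand→Band D ($715M), Pulse→Band F ($721M), total $3229M.
VCG payment = (others' best without OrbitCom) − (others' welfare with OrbitCom) = 3229 − 3157 = $72M.

OrbitCom pays $72M.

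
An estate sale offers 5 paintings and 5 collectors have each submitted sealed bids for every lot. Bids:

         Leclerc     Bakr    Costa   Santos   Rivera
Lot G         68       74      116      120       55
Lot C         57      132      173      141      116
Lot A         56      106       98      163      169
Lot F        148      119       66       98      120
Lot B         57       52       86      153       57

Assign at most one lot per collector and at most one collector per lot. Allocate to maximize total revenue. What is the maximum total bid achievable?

Max total: $718

Optimal: Leclerc→Lot F ($148), Bakr→Lot C ($132), Costa→Lot G ($116), Santos→Lot B ($153), Rivera→Lot A ($169) — total 148+132+116+153+169 = $718.
Column-greedy (each lot in turn goes to its best remaining collector) gives $662, worse by 56.
Every other assignment is strictly worse.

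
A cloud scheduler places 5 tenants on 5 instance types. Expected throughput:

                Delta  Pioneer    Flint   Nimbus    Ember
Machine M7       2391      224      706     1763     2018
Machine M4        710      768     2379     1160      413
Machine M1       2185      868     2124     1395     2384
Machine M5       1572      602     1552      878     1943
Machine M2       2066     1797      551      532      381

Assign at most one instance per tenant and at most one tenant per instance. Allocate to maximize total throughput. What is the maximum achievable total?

Optimal: Delta→Machine M1 (2185 ops/s), Pioneer→Machine M2 (1797 ops/s), Flint→Machine M4 (2379 ops/s), Nimbus→Machine M7 (1763 ops/s), Ember→Machine M5 (1943 ops/s) — total 2185+1797+2379+1763+1943 = 10067 ops/s.
Max-entry greedy (repeatedly take the single best remaining cell) gives 9829 ops/s, worse by 238.
Next-best assignment: Delta→Machine M7, Pioneer→Machine M2, Flint→Machine M4, Nimbus→Machine M1, Ember→Machine M5 = 9905 ops/s.

Max total: 10067 ops/s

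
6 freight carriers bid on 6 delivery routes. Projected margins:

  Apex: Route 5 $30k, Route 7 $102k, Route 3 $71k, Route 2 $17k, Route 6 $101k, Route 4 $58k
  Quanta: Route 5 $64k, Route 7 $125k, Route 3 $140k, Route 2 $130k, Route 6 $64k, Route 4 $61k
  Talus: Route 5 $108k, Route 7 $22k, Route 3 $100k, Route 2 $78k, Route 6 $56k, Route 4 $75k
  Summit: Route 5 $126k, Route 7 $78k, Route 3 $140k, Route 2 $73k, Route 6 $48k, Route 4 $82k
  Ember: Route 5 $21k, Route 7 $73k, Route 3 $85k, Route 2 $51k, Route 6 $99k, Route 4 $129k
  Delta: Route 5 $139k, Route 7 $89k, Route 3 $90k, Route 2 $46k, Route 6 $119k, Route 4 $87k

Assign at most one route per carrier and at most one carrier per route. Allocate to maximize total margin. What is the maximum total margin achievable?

Optimal: Apex→Route 7 ($102k), Quanta→Route 2 ($130k), Talus→Route 5 ($108k), Summit→Route 3 ($140k), Ember→Route 4 ($129k), Delta→Route 6 ($119k) — total 102+130+108+140+129+119 = $728k.
Max-entry greedy (repeatedly take the single best remaining cell) gives $636k, worse by 92.
Swapping Delta↔Summit (Delta→Route 3 $90k, Summit→Route 6 $48k) loses 121.

Maximum total: $728k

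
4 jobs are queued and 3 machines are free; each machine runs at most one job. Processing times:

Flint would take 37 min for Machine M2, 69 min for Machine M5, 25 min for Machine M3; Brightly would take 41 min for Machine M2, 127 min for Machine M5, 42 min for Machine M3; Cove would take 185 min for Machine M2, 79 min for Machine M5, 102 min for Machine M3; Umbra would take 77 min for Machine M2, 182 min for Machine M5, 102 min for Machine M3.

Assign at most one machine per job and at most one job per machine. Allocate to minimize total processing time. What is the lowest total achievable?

Optimal: Brightly→Machine M2 (41 min), Cove→Machine M5 (79 min), Flint→Machine M3 (25 min) — total 41+79+25 = 145 min.
Column-greedy (each machine in turn goes to its cheapest remaining job) gives 158 min, worse by 13.
Next-best assignment: Flint→Machine M2, Cove→Machine M5, Brightly→Machine M3 = 158 min.

Minimum total: 145 min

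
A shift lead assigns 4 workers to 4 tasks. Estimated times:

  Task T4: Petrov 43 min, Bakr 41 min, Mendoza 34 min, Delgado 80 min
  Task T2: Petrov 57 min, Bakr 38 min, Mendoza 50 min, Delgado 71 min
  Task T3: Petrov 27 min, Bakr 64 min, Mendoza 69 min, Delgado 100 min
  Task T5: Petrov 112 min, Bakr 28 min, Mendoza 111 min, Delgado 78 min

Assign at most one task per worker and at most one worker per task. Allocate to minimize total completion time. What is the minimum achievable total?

Optimal: Petrov→Task T3 (27 min), Bakr→Task T5 (28 min), Mendoza→Task T4 (34 min), Delgado→Task T2 (71 min) — total 27+28+34+71 = 160 min.
Column-greedy (each task in turn goes to its cheapest remaining worker) gives 177 min, worse by 17.
Swapping Mendoza↔Bakr (Mendoza→Task T5 111 min, Bakr→Task T4 41 min) adds 90.
No other one-to-one assignment undercuts 160 min.

Minimum total: 160 min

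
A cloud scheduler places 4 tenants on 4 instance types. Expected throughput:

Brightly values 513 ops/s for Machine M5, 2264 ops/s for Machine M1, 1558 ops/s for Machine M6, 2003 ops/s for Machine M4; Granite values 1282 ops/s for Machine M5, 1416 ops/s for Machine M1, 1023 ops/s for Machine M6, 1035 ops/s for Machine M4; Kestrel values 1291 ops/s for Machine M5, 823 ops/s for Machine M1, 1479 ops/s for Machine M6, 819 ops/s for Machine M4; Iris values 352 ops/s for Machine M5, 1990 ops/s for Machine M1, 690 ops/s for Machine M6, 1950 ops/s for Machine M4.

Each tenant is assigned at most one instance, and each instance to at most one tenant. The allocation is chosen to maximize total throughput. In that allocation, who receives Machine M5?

Optimal: Brightly→Machine M1 (2264 ops/s), Granite→Machine M5 (1282 ops/s), Kestrel→Machine M6 (1479 ops/s), Iris→Machine M4 (1950 ops/s) — total 2264+1282+1479+1950 = 6975 ops/s.
Column-greedy (each instance in turn goes to its best remaining tenant) gives 6528 ops/s, worse by 447.
Swapping Brightly↔Granite (Brightly→Machine M5 513 ops/s, Granite→Machine M1 1416 ops/s) loses 1617.
Granite's own top instance is Machine M1 (1416 ops/s), but forcing Granite→Machine M1 and reassigning the rest optimally gives only 6215 ops/s — worse by 760.

Granite receives Machine M5.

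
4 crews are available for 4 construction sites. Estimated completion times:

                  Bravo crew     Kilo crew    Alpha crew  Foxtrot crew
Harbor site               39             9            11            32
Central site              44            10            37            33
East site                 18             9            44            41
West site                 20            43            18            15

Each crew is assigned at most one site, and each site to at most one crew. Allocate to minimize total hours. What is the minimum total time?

Minimum total: 54 hours

Optimal: Bravo crew→East site (18 hours), Kilo crew→Central site (10 hours), Alpha crew→Harbor site (11 hours), Foxtrot crew→West site (15 hours) — total 18+10+11+15 = 54 hours.
Row-greedy (each crew in turn takes its cheapest remaining site) gives 78 hours, worse by 24.
Next-best assignment: Bravo crew→West site, Kilo crew→East site, Alpha crew→Harbor site, Foxtrot crew→Central site = 73 hours.
Swapping Bravo crew↔Foxtrot crew (Bravo crew→West site 20 hours, Foxtrot crew→East site 41 hours) adds 28.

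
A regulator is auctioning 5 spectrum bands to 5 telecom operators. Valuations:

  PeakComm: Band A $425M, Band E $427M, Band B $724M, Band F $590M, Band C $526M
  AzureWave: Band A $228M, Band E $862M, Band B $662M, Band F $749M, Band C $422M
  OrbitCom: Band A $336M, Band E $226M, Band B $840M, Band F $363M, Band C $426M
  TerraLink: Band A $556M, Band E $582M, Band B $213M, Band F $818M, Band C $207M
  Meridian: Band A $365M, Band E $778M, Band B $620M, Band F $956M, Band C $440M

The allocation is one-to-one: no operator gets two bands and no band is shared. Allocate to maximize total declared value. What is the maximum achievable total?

Optimal: PeakComm→Band C ($526M), AzureWave→Band E ($862M), OrbitCom→Band B ($840M), TerraLink→Band A ($556M), Meridian→Band F ($956M) — total 526+862+840+556+956 = $3740M.
Row-greedy (each operator in turn takes its best remaining band) gives $3195M, worse by 545.
Next-best assignment: PeakComm→Band B, AzureWave→Band E, OrbitCom→Band C, TerraLink→Band A, Meridian→Band F = $3524M.
No other one-to-one assignment exceeds $3740M.

Maximum total: $3740M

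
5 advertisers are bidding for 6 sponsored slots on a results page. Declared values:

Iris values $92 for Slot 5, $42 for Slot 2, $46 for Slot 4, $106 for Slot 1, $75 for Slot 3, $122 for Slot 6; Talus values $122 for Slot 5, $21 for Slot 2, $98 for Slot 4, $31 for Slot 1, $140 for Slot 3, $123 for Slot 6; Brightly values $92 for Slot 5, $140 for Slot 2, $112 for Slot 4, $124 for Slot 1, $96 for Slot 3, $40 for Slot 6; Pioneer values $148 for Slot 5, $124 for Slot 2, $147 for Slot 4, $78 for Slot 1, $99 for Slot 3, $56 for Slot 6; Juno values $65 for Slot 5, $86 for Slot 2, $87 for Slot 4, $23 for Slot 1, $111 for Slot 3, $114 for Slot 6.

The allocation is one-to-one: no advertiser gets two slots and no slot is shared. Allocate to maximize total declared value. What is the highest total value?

Optimal: Iris→Slot 1 ($106), Talus→Slot 3 ($140), Brightly→Slot 2 ($140), Pioneer→Slot 5 ($148), Juno→Slot 6 ($114) — total 106+140+140+148+114 = $648.
Max-entry greedy (repeatedly take the single best remaining cell) gives $637, worse by 11.
Next-best assignment: Iris→Slot 1, Talus→Slot 3, Brightly→Slot 2, Pioneer→Slot 4, Juno→Slot 6 = $647.
Swapping Juno↔Talus (Juno→Slot 3 $111, Talus→Slot 6 $123) loses 20.

Maximum total: $648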